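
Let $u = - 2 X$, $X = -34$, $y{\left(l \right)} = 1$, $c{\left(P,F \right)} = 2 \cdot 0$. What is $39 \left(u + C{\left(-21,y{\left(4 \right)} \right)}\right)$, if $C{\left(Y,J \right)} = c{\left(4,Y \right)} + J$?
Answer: $2691$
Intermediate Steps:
$c{\left(P,F \right)} = 0$
$C{\left(Y,J \right)} = J$ ($C{\left(Y,J \right)} = 0 + J = J$)
$u = 68$ ($u = \left(-2\right) \left(-34\right) = 68$)
$39 \left(u + C{\left(-21,y{\left(4 \right)} \right)}\right) = 39 \left(68 + 1\right) = 39 \cdot 69 = 2691$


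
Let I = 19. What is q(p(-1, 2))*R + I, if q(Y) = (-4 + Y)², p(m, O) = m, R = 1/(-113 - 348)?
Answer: 8734/461 ≈ 18.946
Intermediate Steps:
R = -1/461 (R = 1/(-461) = -1/461 ≈ -0.0021692)
q(p(-1, 2))*R + I = (-4 - 1)²*(-1/461) + 19 = (-5)²*(-1/461) + 19 = 25*(-1/461) + 19 = -25/461 + 19 = 8734/461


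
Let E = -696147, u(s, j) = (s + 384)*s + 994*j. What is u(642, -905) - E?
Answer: 455269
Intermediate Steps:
u(s, j) = 994*j + s*(384 + s) (u(s, j) = (384 + s)*s + 994*j = s*(384 + s) + 994*j = 994*j + s*(384 + s))
u(642, -905) - E = (642² + 384*642 + 994*(-905)) - 1*(-696147) = (412164 + 246528 - 899570) + 696147 = -240878 + 696147 = 455269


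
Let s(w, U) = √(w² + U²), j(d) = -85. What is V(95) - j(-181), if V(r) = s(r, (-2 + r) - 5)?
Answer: 85 + √16769 ≈ 214.50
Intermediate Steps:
s(w, U) = √(U² + w²)
V(r) = √(r² + (-7 + r)²) (V(r) = √(((-2 + r) - 5)² + r²) = √((-7 + r)² + r²) = √(r² + (-7 + r)²))
V(95) - j(-181) = √(95² + (-7 + 95)²) - 1*(-85) = √(9025 + 88²) + 85 = √(9025 + 7744) + 85 = √16769 + 85 = 85 + √16769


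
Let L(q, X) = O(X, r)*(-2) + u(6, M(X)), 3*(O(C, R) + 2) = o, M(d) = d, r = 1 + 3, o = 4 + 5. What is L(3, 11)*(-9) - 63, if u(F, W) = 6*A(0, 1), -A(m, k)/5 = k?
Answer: 225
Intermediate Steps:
o = 9
A(m, k) = -5*k
r = 4
u(F, W) = -30 (u(F, W) = 6*(-5*1) = 6*(-5) = -30)
O(C, R) = 1 (O(C, R) = -2 + (⅓)*9 = -2 + 3 = 1)
L(q, X) = -32 (L(q, X) = 1*(-2) - 30 = -2 - 30 = -32)
L(3, 11)*(-9) - 63 = -32*(-9) - 63 = 288 - 63 = 225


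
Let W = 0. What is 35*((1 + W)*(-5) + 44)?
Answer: 1365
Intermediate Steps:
35*((1 + W)*(-5) + 44) = 35*((1 + 0)*(-5) + 44) = 35*(1*(-5) + 44) = 35*(-5 + 44) = 35*39 = 1365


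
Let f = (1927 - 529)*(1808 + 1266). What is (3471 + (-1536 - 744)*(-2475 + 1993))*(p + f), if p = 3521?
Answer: 4741525965363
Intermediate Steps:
f = 4297452 (f = 1398*3074 = 4297452)
(3471 + (-1536 - 744)*(-2475 + 1993))*(p + f) = (3471 + (-1536 - 744)*(-2475 + 1993))*(3521 + 4297452) = (3471 - 2280*(-482))*4300973 = (3471 + 1098960)*4300973 = 1102431*4300973 = 4741525965363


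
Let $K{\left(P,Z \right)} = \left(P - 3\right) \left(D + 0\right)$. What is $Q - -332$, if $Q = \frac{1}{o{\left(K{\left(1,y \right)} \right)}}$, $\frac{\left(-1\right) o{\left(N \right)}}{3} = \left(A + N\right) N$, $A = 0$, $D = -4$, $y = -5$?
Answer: $\frac{63743}{192} \approx 331.99$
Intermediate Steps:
$K{\left(P,Z \right)} = 12 - 4 P$ ($K{\left(P,Z \right)} = \left(P - 3\right) \left(-4 + 0\right) = \left(-3 + P\right) \left(-4\right) = 12 - 4 P$)
$o{\left(N \right)} = - 3 N^{2}$ ($o{\left(N \right)} = - 3 \left(0 + N\right) N = - 3 N N = - 3 N^{2}$)
$Q = - \frac{1}{192}$ ($Q = \frac{1}{\left(-3\right) \left(12 - 4\right)^{2}} = \frac{1}{\left(-3\right) 8^{2}} = \frac{1}{\left(-3\right) 64} = \frac{1}{-192} = - \frac{1}{192} \approx -0.0052083$)
$Q - -332 = - \frac{1}{192} - -332 = - \frac{1}{192} + 332 = \frac{63743}{192}$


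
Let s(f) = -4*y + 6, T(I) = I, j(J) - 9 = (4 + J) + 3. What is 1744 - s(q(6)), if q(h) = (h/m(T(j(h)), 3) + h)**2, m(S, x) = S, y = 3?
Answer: 1750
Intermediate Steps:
j(J) = 16 + J (j(J) = 9 + ((4 + J) + 3) = 9 + (7 + J) = 16 + J)
q(h) = (h + h/(16 + h))**2 (q(h) = (h/(16 + h) + h)**2 = (h + h/(16 + h))**2)
s(f) = -6 (s(f) = -4*3 + 6 = -12 + 6 = -6)
1744 - s(q(6)) = 1744 - 1*(-6) = 1744 + 6 = 1750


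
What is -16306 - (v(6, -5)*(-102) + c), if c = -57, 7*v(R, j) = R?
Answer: -113131/7 ≈ -16162.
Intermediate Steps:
v(R, j) = R/7
-16306 - (v(6, -5)*(-102) + c) = -16306 - (((⅐)*6)*(-102) - 57) = -16306 - ((6/7)*(-102) - 57) = -16306 - (-612/7 - 57) = -16306 - 1*(-1011/7) = -16306 + 1011/7 = -113131/7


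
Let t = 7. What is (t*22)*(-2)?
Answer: -308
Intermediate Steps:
(t*22)*(-2) = (7*22)*(-2) = 154*(-2) = -308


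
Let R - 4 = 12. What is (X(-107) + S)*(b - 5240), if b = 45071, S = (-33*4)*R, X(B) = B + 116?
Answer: -83764593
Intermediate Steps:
X(B) = 116 + B
R = 16 (R = 4 + 12 = 16)
S = -2112 (S = -33*4*16 = -132*16 = -2112)
(X(-107) + S)*(b - 5240) = ((116 - 107) - 2112)*(45071 - 5240) = (9 - 2112)*39831 = -2103*39831 = -83764593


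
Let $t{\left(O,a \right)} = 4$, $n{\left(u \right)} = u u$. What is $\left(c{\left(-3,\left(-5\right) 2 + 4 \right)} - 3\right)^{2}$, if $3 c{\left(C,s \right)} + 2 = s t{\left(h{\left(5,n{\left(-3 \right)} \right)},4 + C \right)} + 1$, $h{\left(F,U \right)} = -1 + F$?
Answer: $\frac{1156}{9} \approx 128.44$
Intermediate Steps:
$n{\left(u \right)} = u^{2}$
$c{\left(C,s \right)} = - \frac{1}{3} + \frac{4 s}{3}$ ($c{\left(C,s \right)} = - \frac{2}{3} + \frac{s 4 + 1}{3} = - \frac{2}{3} + \frac{4 s + 1}{3} = - \frac{2}{3} + \frac{1 + 4 s}{3} = - \frac{2}{3} + \left(\frac{1}{3} + \frac{4 s}{3}\right) = - \frac{1}{3} + \frac{4 s}{3}$)
$\left(c{\left(-3,\left(-5\right) 2 + 4 \right)} - 3\right)^{2} = \left(\left(- \frac{1}{3} + \frac{4 \left(\left(-5\right) 2 + 4\right)}{3}\right) - 3\right)^{2} = \left(\left(- \frac{1}{3} + \frac{4 \left(-10 + 4\right)}{3}\right) - 3\right)^{2} = \left(\left(- \frac{1}{3} + \frac{4}{3} \left(-6\right)\right) - 3\right)^{2} = \left(\left(- \frac{1}{3} - 8\right) - 3\right)^{2} = \left(- \frac{25}{3} - 3\right)^{2} = \left(- \frac{34}{3}\right)^{2} = \frac{1156}{9}$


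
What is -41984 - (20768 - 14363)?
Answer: -48389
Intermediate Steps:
-41984 - (20768 - 14363) = -41984 - 1*6405 = -41984 - 6405 = -48389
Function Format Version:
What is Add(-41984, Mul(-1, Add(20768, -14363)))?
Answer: -48389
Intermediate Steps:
Add(-41984, Mul(-1, Add(20768, -14363))) = Add(-41984, Mul(-1, 6405)) = Add(-41984, -6405) = -48389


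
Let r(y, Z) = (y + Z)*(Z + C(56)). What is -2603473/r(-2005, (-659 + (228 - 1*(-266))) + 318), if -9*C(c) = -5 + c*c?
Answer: -23431257/3248408 ≈ -7.2132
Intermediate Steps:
C(c) = 5/9 - c²/9 (C(c) = -(-5 + c*c)/9 = -(-5 + c²)/9 = 5/9 - c²/9)
r(y, Z) = (-3131/9 + Z)*(Z + y) (r(y, Z) = (y + Z)*(Z + (5/9 - ⅑*56²)) = (Z + y)*(Z + (5/9 - ⅑*3136)) = (Z + y)*(Z + (5/9 - 3136/9)) = (Z + y)*(Z - 3131/9) = (Z + y)*(-3131/9 + Z) = (-3131/9 + Z)*(Z + y))
-2603473/r(-2005, (-659 + (228 - 1*(-266))) + 318) = -2603473/(((-659 + (228 - 1*(-266))) + 318)² - 3131*((-659 + (228 - 1*(-266))) + 318)/9 - 3131/9*(-2005) + ((-659 + (228 - 1*(-266))) + 318)*(-2005)) = -2603473/(((-659 + (228 + 266)) + 318)² - 3131*((-659 + (228 + 266)) + 318)/9 + 6277655/9 + ((-659 + (228 + 266)) + 318)*(-2005)) = -2603473/(((-659 + 494) + 318)² - 3131*((-659 + 494) + 318)/9 + 6277655/9 + ((-659 + 494) + 318)*(-2005)) = -2603473/((-165 + 318)² - 3131*(-165 + 318)/9 + 6277655/9 + (-165 + 318)*(-2005)) = -2603473/(153² - 3131/9*153 + 6277655/9 + 153*(-2005)) = -2603473/(23409 - 53227 + 6277655/9 - 306765) = -2603473/3248408/9 = -2603473*9/3248408 = -23431257/3248408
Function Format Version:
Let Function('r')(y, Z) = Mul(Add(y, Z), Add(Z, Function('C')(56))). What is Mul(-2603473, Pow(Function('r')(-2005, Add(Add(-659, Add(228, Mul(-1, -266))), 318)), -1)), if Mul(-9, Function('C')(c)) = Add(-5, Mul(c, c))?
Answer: Rational(-23431257, 3248408) ≈ -7.2132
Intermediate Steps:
Function('C')(c) = Add(Rational(5, 9), Mul(Rational(-1, 9), Pow(c, 2))) (Function('C')(c) = Mul(Rational(-1, 9), Add(-5, Mul(c, c))) = Mul(Rational(-1, 9), Add(-5, Pow(c, 2))) = Add(Rational(5, 9), Mul(Rational(-1, 9), Pow(c, 2))))
Function('r')(y, Z) = Mul(Add(Rational(-3131, 9), Z), Add(Z, y)) (Function('r')(y, Z) = Mul(Add(y, Z), Add(Z, Add(Rational(5, 9), Mul(Rational(-1, 9), Pow(56, 2))))) = Mul(Add(Z, y), Add(Z, Add(Rational(5, 9), Mul(Rational(-1, 9), 3136)))) = Mul(Add(Z, y), Add(Z, Add(Rational(5, 9), Rational(-3136, 9)))) = Mul(Add(Z, y), Add(Z, Rational(-3131, 9))) = Mul(Add(Z, y), Add(Rational(-3131, 9), Z)) = Mul(Add(Rational(-3131, 9), Z), Add(Z, y)))
Mul(-2603473, Pow(Function('r')(-2005, Add(Add(-659, Add(228, Mul(-1, -266))), 318)), -1)) = Mul(-2603473, Pow(Add(Pow(Add(Add(-659, Add(228, Mul(-1, -266))), 318), 2), Mul(Rational(-3131, 9), Add(Add(-659, Add(228, Mul(-1, -266))), 318)), Mul(Rational(-3131, 9), -2005), Mul(Add(Add(-659, Add(228, Mul(-1, -266))), 318), -2005)), -1)) = Mul(-2603473, Pow(Add(Pow(Add(Add(-659, Add(228, 266)), 318), 2), Mul(Rational(-3131, 9), Add(Add(-659, Add(228, 266)), 318)), Rational(6277655, 9), Mul(Add(Add(-659, Add(228, 266)), 318), -2005)), -1)) = Mul(-2603473, Pow(Add(Pow(Add(Add(-659, 494), 318), 2), Mul(Rational(-3131, 9), Add(Add(-659, 494), 318)), Rational(6277655, 9), Mul(Add(Add(-659, 494), 318), -2005)), -1)) = Mul(-2603473, Pow(Add(Pow(Add(-165, 318), 2), Mul(Rational(-3131, 9), Add(-165, 318)), Rational(6277655, 9), Mul(Add(-165, 318), -2005)), -1)) = Mul(-2603473, Pow(Add(Pow(153, 2), Mul(Rational(-3131, 9), 153), Rational(6277655, 9), Mul(153, -2005)), -1)) = Mul(-2603473, Pow(Add(23409, -53227, Rational(6277655, 9), -306765), -1)) = Mul(-2603473, Pow(Rational(3248408, 9), -1)) = Mul(-2603473, Rational(9, 3248408)) = Rational(-23431257, 3248408)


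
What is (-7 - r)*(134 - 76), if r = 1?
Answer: -464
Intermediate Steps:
(-7 - r)*(134 - 76) = (-7 - 1*1)*(134 - 76) = (-7 - 1)*58 = -8*58 = -464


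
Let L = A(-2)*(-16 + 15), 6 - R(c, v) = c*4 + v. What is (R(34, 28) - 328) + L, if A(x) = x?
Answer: -484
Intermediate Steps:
R(c, v) = 6 - v - 4*c (R(c, v) = 6 - (c*4 + v) = 6 - (4*c + v) = 6 - (v + 4*c) = 6 + (-v - 4*c) = 6 - v - 4*c)
L = 2 (L = -2*(-16 + 15) = -2*(-1) = 2)
(R(34, 28) - 328) + L = ((6 - 1*28 - 4*34) - 328) + 2 = ((6 - 28 - 136) - 328) + 2 = (-158 - 328) + 2 = -486 + 2 = -484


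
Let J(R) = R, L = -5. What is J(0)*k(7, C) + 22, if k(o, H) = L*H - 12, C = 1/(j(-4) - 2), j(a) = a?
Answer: 22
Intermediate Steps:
C = -1/6 (C = 1/(-4 - 2) = 1/(-6) = -1/6 ≈ -0.16667)
k(o, H) = -12 - 5*H (k(o, H) = -5*H - 12 = -12 - 5*H)
J(0)*k(7, C) + 22 = 0*(-12 - 5*(-1/6)) + 22 = 0*(-12 + 5/6) + 22 = 0*(-67/6) + 22 = 0 + 22 = 22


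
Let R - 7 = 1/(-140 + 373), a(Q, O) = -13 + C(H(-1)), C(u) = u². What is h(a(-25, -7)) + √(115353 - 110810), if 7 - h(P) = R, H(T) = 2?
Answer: -1/233 + √4543 ≈ 67.397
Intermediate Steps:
a(Q, O) = -9 (a(Q, O) = -13 + 2² = -13 + 4 = -9)
R = 1632/233 (R = 7 + 1/(-140 + 373) = 7 + 1/233 = 1632/233 ≈ 7.0043)
h(P) = -1/233 (h(P) = 7 - 1*1632/233 = 7 - 1632/233 = -1/233)
h(a(-25, -7)) + √(115353 - 110810) = -1/233 + √(115353 - 110810) = -1/233 + √4543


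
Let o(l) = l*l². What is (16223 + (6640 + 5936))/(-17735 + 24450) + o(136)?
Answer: 16891315839/6715 ≈ 2.5155e+6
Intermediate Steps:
o(l) = l³
(16223 + (6640 + 5936))/(-17735 + 24450) + o(136) = (16223 + (6640 + 5936))/(-17735 + 24450) + 136³ = (16223 + 12576)/6715 + 2515456 = 28799*(1/6715) + 2515456 = 28799/6715 + 2515456 = 16891315839/6715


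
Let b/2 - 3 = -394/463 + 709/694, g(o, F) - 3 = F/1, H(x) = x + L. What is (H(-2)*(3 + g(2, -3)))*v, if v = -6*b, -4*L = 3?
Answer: 100860903/321322 ≈ 313.89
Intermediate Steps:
L = -¾ (L = -¼*3 = -¾ ≈ -0.75000)
H(x) = -¾ + x (H(x) = x - ¾ = -¾ + x)
g(o, F) = 3 + F (g(o, F) = 3 + F/1 = 3 + F*1 = 3 + F)
b = 1018797/160661 (b = 6 + 2*(-394/463 + 709/694) = 6 + 2*(54831/321322) = 6 + 54831/160661 = 1018797/160661 ≈ 6.3413)
v = -6112782/160661 (v = -6*1018797/160661 = -6112782/160661 ≈ -38.048)
(H(-2)*(3 + g(2, -3)))*v = ((-¾ - 2)*(3 + (3 - 3)))*(-6112782/160661) = -11*(3 + 0)/4*(-6112782/160661) = -11/4*3*(-6112782/160661) = -33/4*(-6112782/160661) = 100860903/321322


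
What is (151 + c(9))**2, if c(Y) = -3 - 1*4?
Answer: 20736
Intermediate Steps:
c(Y) = -7 (c(Y) = -3 - 4 = -7)
(151 + c(9))**2 = (151 - 7)**2 = 144**2 = 20736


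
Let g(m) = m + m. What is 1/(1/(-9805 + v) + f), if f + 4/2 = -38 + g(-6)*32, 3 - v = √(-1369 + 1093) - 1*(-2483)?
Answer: (-2*√69 + 12285*I)/(-5208841*I + 848*√69) ≈ -0.0023585 - 6.1284e-13*I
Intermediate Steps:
g(m) = 2*m
v = -2480 - 2*I*√69 (v = 3 - (√(-1369 + 1093) - 1*(-2483)) = 3 - (√(-276) + 2483) = 3 - (2*I*√69 + 2483) = 3 - (2483 + 2*I*√69) = 3 + (-2483 - 2*I*√69) = -2480 - 2*I*√69 ≈ -2480.0 - 16.613*I)
f = -424 (f = -2 + (-38 + (2*(-6))*32) = -2 + (-38 - 12*32) = -2 + (-38 - 384) = -2 - 422 = -424)
1/(1/(-9805 + v) + f) = 1/(1/(-9805 + (-2480 - 2*I*√69)) - 424) = 1/(1/(-12285 - 2*I*√69) - 424) = 1/(-424 + 1/(-12285 - 2*I*√69))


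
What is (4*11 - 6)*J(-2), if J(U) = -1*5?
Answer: -190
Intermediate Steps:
J(U) = -5
(4*11 - 6)*J(-2) = (4*11 - 6)*(-5) = (44 - 6)*(-5) = 38*(-5) = -190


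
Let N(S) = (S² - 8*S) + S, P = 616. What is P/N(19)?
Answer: 154/57 ≈ 2.7018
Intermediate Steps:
N(S) = S² - 7*S
P/N(19) = 616/((19*(-7 + 19))) = 616/((19*12)) = 616/228 = 616*(1/228) = 154/57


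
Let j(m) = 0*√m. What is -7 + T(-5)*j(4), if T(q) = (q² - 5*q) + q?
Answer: -7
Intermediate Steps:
T(q) = q² - 4*q
j(m) = 0
-7 + T(-5)*j(4) = -7 - 5*(-4 - 5)*0 = -7 - 5*(-9)*0 = -7 + 45*0 = -7 + 0 = -7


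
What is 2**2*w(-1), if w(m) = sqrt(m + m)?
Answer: 4*I*sqrt(2) ≈ 5.6569*I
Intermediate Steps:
w(m) = sqrt(2)*sqrt(m) (w(m) = sqrt(2*m) = sqrt(2)*sqrt(m))
2**2*w(-1) = 2**2*(sqrt(2)*sqrt(-1)) = 4*(sqrt(2)*I) = 4*(I*sqrt(2)) = 4*I*sqrt(2)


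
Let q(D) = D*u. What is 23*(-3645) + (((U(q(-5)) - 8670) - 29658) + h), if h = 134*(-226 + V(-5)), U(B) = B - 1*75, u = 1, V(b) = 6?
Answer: -151723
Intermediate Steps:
q(D) = D (q(D) = D*1 = D)
U(B) = -75 + B (U(B) = B - 75 = -75 + B)
h = -29480 (h = 134*(-226 + 6) = 134*(-220) = -29480)
23*(-3645) + (((U(q(-5)) - 8670) - 29658) + h) = 23*(-3645) + ((((-75 - 5) - 8670) - 29658) - 29480) = -83835 + (((-80 - 8670) - 29658) - 29480) = -83835 + ((-8750 - 29658) - 29480) = -83835 + (-38408 - 29480) = -83835 - 67888 = -151723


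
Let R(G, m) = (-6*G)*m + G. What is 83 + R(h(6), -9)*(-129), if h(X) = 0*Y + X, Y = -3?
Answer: -42487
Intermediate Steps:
h(X) = X (h(X) = 0*(-3) + X = 0 + X = X)
R(G, m) = G - 6*G*m (R(G, m) = -6*G*m + G = G - 6*G*m)
83 + R(h(6), -9)*(-129) = 83 + (6*(1 - 6*(-9)))*(-129) = 83 + (6*(1 + 54))*(-129) = 83 + (6*55)*(-129) = 83 + 330*(-129) = 83 - 42570 = -42487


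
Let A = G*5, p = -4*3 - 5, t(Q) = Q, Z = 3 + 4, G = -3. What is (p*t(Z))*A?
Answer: 1785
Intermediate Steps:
Z = 7
p = -17 (p = -12 - 5 = -17)
A = -15 (A = -3*5 = -15)
(p*t(Z))*A = -17*7*(-15) = -119*(-15) = 1785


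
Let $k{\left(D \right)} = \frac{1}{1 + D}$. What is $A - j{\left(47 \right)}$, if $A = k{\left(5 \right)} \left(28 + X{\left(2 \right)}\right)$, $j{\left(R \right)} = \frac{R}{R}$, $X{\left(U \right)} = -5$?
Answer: $\frac{17}{6} \approx 2.8333$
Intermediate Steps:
$j{\left(R \right)} = 1$
$A = \frac{23}{6}$ ($A = \frac{28 - 5}{1 + 5} = \frac{1}{6} \cdot 23 = \frac{23}{6} \approx 3.8333$)
$A - j{\left(47 \right)} = \frac{23}{6} - 1 = \frac{17}{6}$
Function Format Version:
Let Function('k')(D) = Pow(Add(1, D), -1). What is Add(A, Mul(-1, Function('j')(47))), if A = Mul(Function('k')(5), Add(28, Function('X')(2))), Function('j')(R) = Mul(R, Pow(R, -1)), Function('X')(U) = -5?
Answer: Rational(17, 6) ≈ 2.8333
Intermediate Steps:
Function('j')(R) = 1
A = Rational(23, 6) (A = Mul(Pow(Add(1, 5), -1), Add(28, -5)) = Mul(Pow(6, -1), 23) = Mul(Rational(1, 6), 23) = Rational(23, 6) ≈ 3.8333)
Add(A, Mul(-1, Function('j')(47))) = Add(Rational(23, 6), Mul(-1, 1)) = Add(Rational(23, 6), -1) = Rational(17, 6)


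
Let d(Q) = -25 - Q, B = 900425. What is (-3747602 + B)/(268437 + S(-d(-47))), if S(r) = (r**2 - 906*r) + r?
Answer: -949059/96277 ≈ -9.8576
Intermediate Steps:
S(r) = r**2 - 905*r
(-3747602 + B)/(268437 + S(-d(-47))) = (-3747602 + 900425)/(268437 + (-(-25 - 1*(-47)))*(-905 - (-25 - 1*(-47)))) = -2847177/(268437 + (-(-25 + 47))*(-905 - (-25 + 47))) = -2847177/(268437 + (-1*22)*(-905 - 1*22)) = -2847177/(268437 - 22*(-905 - 22)) = -2847177/(268437 - 22*(-927)) = -2847177/(268437 + 20394) = -2847177/288831 = -2847177*1/288831 = -949059/96277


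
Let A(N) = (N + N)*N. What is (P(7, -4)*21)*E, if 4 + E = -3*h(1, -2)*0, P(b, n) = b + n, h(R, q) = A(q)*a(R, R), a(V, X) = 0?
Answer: -252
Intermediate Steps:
A(N) = 2*N² (A(N) = (2*N)*N = 2*N²)
h(R, q) = 0 (h(R, q) = (2*q²)*0 = 0)
E = -4 (E = -4 - 3*0*0 = -4 + 0*0 = -4 + 0 = -4)
(P(7, -4)*21)*E = ((7 - 4)*21)*(-4) = (3*21)*(-4) = 63*(-4) = -252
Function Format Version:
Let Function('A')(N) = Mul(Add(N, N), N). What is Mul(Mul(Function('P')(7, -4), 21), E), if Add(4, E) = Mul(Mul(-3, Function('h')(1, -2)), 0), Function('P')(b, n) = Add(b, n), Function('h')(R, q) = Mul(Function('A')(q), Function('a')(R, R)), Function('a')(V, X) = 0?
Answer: -252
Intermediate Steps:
Function('A')(N) = Mul(2, Pow(N, 2)) (Function('A')(N) = Mul(Mul(2, N), N) = Mul(2, Pow(N, 2)))
Function('h')(R, q) = 0 (Function('h')(R, q) = Mul(Mul(2, Pow(q, 2)), 0) = 0)
E = -4 (E = Add(-4, Mul(Mul(-3, 0), 0)) = Add(-4, Mul(0, 0)) = Add(-4, 0) = -4)
Mul(Mul(Function('P')(7, -4), 21), E) = Mul(Mul(Add(7, -4), 21), -4) = Mul(Mul(3, 21), -4) = Mul(63, -4) = -252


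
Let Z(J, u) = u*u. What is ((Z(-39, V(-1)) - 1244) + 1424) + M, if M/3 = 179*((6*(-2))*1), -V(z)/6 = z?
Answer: -6228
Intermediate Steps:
V(z) = -6*z
Z(J, u) = u²
M = -6444 (M = 3*(179*((6*(-2))*1)) = 3*(179*(-12*1)) = 3*(179*(-12)) = 3*(-2148) = -6444)
((Z(-39, V(-1)) - 1244) + 1424) + M = (((-6*(-1))² - 1244) + 1424) - 6444 = ((6² - 1244) + 1424) - 6444 = ((36 - 1244) + 1424) - 6444 = (-1208 + 1424) - 6444 = 216 - 6444 = -6228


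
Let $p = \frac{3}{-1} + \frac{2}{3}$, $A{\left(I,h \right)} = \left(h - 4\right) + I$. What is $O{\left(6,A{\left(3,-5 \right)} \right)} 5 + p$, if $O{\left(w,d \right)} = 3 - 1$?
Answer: $\frac{23}{3} \approx 7.6667$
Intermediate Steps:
$A{\left(I,h \right)} = -4 + I + h$ ($A{\left(I,h \right)} = \left(-4 + h\right) + I = -4 + I + h$)
$O{\left(w,d \right)} = 2$
$p = - \frac{7}{3}$ ($p = 3 \left(-1\right) + 2 \cdot \frac{1}{3} = -3 + \frac{2}{3} = - \frac{7}{3} \approx -2.3333$)
$O{\left(6,A{\left(3,-5 \right)} \right)} 5 + p = 2 \cdot 5 - \frac{7}{3} = 10 - \frac{7}{3} = \frac{23}{3}$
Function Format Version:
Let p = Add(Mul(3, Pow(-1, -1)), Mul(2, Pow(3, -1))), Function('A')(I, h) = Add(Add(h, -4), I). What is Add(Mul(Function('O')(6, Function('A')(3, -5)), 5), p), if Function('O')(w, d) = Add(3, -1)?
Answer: Rational(23, 3) ≈ 7.6667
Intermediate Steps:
Function('A')(I, h) = Add(-4, I, h) (Function('A')(I, h) = Add(Add(-4, h), I) = Add(-4, I, h))
Function('O')(w, d) = 2
p = Rational(-7, 3) (p = Add(Mul(3, -1), Mul(2, Rational(1, 3))) = Add(-3, Rational(2, 3)) = Rational(-7, 3) ≈ -2.3333)
Add(Mul(Function('O')(6, Function('A')(3, -5)), 5), p) = Add(Mul(2, 5), Rational(-7, 3)) = Add(10, Rational(-7, 3)) = Rational(23, 3)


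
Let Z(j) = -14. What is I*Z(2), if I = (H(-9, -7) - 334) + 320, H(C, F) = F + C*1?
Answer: 420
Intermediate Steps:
H(C, F) = C + F (H(C, F) = F + C = C + F)
I = -30 (I = ((-9 - 7) - 334) + 320 = (-16 - 334) + 320 = -350 + 320 = -30)
I*Z(2) = -30*(-14) = 420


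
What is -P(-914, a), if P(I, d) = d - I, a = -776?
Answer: -138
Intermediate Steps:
-P(-914, a) = -(-776 - 1*(-914)) = -(-776 + 914) = -1*138 = -138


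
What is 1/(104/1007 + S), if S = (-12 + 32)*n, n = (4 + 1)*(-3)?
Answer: -1007/301996 ≈ -0.0033345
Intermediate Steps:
n = -15 (n = 5*(-3) = -15)
S = -300 (S = (-12 + 32)*(-15) = 20*(-15) = -300)
1/(104/1007 + S) = 1/(104/1007 - 300) = 1/(-301996/1007) = -1007/301996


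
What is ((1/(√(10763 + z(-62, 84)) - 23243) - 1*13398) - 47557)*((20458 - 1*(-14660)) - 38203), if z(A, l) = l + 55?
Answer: 101587460650042380/540226147 + 3085*√10902/540226147 ≈ 1.8805e+8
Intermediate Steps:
z(A, l) = 55 + l
((1/(√(10763 + z(-62, 84)) - 23243) - 1*13398) - 47557)*((20458 - 1*(-14660)) - 38203) = ((1/(√(10763 + (55 + 84)) - 23243) - 1*13398) - 47557)*((20458 - 1*(-14660)) - 38203) = ((1/(√(10763 + 139) - 23243) - 13398) - 47557)*((20458 + 14660) - 38203) = ((1/(√10902 - 23243) - 13398) - 47557)*(35118 - 38203) = ((1/(-23243 + √10902) - 13398) - 47557)*(-3085) = ((-13398 + 1/(-23243 + √10902)) - 47557)*(-3085) = (-60955 + 1/(-23243 + √10902))*(-3085) = 188046175 - 3085/(-23243 + √10902)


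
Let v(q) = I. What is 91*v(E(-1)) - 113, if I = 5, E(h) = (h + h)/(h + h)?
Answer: 342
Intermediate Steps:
E(h) = 1 (E(h) = (2*h)/((2*h)) = (2*h)*(1/(2*h)) = 1)
v(q) = 5
91*v(E(-1)) - 113 = 91*5 - 113 = 455 - 113 = 342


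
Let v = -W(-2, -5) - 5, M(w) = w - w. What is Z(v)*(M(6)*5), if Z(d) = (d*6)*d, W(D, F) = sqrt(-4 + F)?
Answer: 0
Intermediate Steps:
M(w) = 0
v = -5 - 3*I (v = -sqrt(-4 - 5) - 5 = -sqrt(-9) - 5 = -3*I - 5 = -5 - 3*I ≈ -5.0 - 3.0*I)
Z(d) = 6*d**2 (Z(d) = (6*d)*d = 6*d**2)
Z(v)*(M(6)*5) = (6*(-5 - 3*I)**2)*(0*5) = (6*(-5 - 3*I)**2)*0 = 0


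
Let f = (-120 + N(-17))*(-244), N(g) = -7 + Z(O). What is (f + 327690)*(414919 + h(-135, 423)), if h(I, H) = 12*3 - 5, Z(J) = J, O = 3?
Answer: 148529692700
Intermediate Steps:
N(g) = -4 (N(g) = -7 + 3 = -4)
h(I, H) = 31 (h(I, H) = 36 - 5 = 31)
f = 30256 (f = (-120 - 4)*(-244) = -124*(-244) = 30256)
(f + 327690)*(414919 + h(-135, 423)) = (30256 + 327690)*(414919 + 31) = 357946*414950 = 148529692700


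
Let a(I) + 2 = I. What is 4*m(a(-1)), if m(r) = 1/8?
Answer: 1/2 ≈ 0.50000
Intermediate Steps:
a(I) = -2 + I
m(r) = 1/8
4*m(a(-1)) = 4*(1/8) = 1/2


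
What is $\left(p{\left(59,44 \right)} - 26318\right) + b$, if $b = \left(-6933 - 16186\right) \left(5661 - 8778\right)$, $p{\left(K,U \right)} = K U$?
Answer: $72038201$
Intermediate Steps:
$b = 72061923$ ($b = - 23119 \left(5661 - 8778\right) = \left(-23119\right) \left(-3117\right) = 72061923$)
$\left(p{\left(59,44 \right)} - 26318\right) + b = \left(59 \cdot 44 - 26318\right) + 72061923 = \left(2596 - 26318\right) + 72061923 = -23722 + 72061923 = 72038201$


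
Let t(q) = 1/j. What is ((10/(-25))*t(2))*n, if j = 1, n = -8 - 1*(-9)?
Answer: -⅖ ≈ -0.40000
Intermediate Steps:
n = 1 (n = -8 + 9 = 1)
t(q) = 1 (t(q) = 1/1 = 1)
((10/(-25))*t(2))*n = ((10/(-25))*1)*1 = ((10*(-1/25))*1)*1 = -⅖*1*1 = -⅖*1 = -⅖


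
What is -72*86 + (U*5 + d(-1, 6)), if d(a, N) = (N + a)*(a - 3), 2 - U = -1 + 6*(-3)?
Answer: -6107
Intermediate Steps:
U = 21 (U = 2 - (-1 + 6*(-3)) = 2 - (-1 - 18) = 2 - 1*(-19) = 2 + 19 = 21)
d(a, N) = (-3 + a)*(N + a) (d(a, N) = (N + a)*(-3 + a) = (-3 + a)*(N + a))
-72*86 + (U*5 + d(-1, 6)) = -72*86 + (21*5 + ((-1)² - 3*6 - 3*(-1) + 6*(-1))) = -6192 + (105 + (1 - 18 + 3 - 6)) = -6192 + (105 - 20) = -6192 + 85 = -6107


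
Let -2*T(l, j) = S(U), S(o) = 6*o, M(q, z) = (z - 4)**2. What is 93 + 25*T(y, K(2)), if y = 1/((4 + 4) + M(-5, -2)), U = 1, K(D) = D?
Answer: 18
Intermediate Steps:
M(q, z) = (-4 + z)**2
y = 1/44 (y = 1/((4 + 4) + (-4 - 2)**2) = 1/(8 + (-6)**2) = 1/(8 + 36) = 1/44 ≈ 0.022727)
T(l, j) = -3
93 + 25*T(y, K(2)) = 93 + 25*(-3) = 93 - 75 = 18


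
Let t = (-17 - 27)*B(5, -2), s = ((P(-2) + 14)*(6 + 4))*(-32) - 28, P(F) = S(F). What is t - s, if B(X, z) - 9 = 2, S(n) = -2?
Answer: 3384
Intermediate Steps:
P(F) = -2
B(X, z) = 11 (B(X, z) = 9 + 2 = 11)
s = -3868 (s = ((-2 + 14)*(6 + 4))*(-32) - 28 = (12*10)*(-32) - 28 = 120*(-32) - 28 = -3840 - 28 = -3868)
t = -484 (t = (-17 - 27)*11 = -44*11 = -484)
t - s = -484 - 1*(-3868) = -484 + 3868 = 3384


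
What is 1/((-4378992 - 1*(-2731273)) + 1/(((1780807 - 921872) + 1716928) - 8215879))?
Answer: -5640016/9293161523505 ≈ -6.0690e-7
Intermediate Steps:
1/((-4378992 - 1*(-2731273)) + 1/(((1780807 - 921872) + 1716928) - 8215879)) = 1/((-4378992 + 2731273) + 1/((858935 + 1716928) - 8215879)) = 1/(-1647719 + 1/(2575863 - 8215879)) = 1/(-1647719 + 1/(-5640016)) = 1/(-1647719 - 1/5640016) = 1/(-9293161523505/5640016) = -5640016/9293161523505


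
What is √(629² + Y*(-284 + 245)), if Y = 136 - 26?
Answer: √391351 ≈ 625.58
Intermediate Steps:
Y = 110
√(629² + Y*(-284 + 245)) = √(629² + 110*(-284 + 245)) = √(395641 + 110*(-39)) = √(395641 - 4290) = √391351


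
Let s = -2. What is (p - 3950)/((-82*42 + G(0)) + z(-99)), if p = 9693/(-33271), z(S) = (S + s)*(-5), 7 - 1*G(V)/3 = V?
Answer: 131430143/97084778 ≈ 1.3538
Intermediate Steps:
G(V) = 21 - 3*V
z(S) = 10 - 5*S (z(S) = (S - 2)*(-5) = (-2 + S)*(-5) = 10 - 5*S)
p = -9693/33271 (p = 9693*(-1/33271) = -9693/33271 ≈ -0.29133)
(p - 3950)/((-82*42 + G(0)) + z(-99)) = (-9693/33271 - 3950)/((-82*42 + (21 - 3*0)) + (10 - 5*(-99))) = -131430143/(33271*((-3444 + (21 + 0)) + (10 + 495))) = -131430143/(33271*((-3444 + 21) + 505)) = -131430143/(33271*(-3423 + 505)) = -131430143/33271/(-2918) = -131430143/33271*(-1/2918) = 131430143/97084778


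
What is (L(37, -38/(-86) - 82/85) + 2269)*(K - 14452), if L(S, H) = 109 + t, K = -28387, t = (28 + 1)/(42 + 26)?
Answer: -6928479987/68 ≈ -1.0189e+8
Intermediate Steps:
t = 29/68 ≈ 0.42647
L(S, H) = 7441/68 (L(S, H) = 109 + 29/68 = 7441/68)
(L(37, -38/(-86) - 82/85) + 2269)*(K - 14452) = (7441/68 + 2269)*(-28387 - 14452) = (161733/68)*(-42839) = -6928479987/68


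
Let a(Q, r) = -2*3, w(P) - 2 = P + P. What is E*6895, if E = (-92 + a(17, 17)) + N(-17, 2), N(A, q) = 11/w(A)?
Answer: -21698565/32 ≈ -6.7808e+5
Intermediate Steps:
w(P) = 2 + 2*P (w(P) = 2 + (P + P) = 2 + 2*P)
a(Q, r) = -6
N(A, q) = 11/(2 + 2*A)
E = -3147/32 (E = (-92 - 6) + 11/(2*(1 - 17)) = -98 + (11/2)/(-16) = -98 + (11/2)*(-1/16) = -98 - 11/32 = -3147/32 ≈ -98.344)
E*6895 = -3147/32*6895 = -21698565/32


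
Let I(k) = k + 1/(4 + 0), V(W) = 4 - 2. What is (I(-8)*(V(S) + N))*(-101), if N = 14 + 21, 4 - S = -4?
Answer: 115847/4 ≈ 28962.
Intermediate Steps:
S = 8 (S = 4 - 1*(-4) = 4 + 4 = 8)
N = 35
V(W) = 2
I(k) = 1/4 + k (I(k) = k + 1/4 = 1/4 + k)
(I(-8)*(V(S) + N))*(-101) = ((1/4 - 8)*(2 + 35))*(-101) = -31/4*37*(-101) = -1147/4*(-101) = 115847/4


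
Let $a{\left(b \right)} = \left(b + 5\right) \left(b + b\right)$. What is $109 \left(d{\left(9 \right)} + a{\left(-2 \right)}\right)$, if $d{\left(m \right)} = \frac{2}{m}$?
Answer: $- \frac{11554}{9} \approx -1283.8$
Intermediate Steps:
$a{\left(b \right)} = 2 b \left(5 + b\right)$ ($a{\left(b \right)} = \left(5 + b\right) 2 b = 2 b \left(5 + b\right)$)
$109 \left(d{\left(9 \right)} + a{\left(-2 \right)}\right) = 109 \left(\frac{2}{9} + 2 \left(-2\right) \left(5 - 2\right)\right) = 109 \left(2 \cdot \frac{1}{9} + 2 \left(-2\right) 3\right) = 109 \left(\frac{2}{9} - 12\right) = 109 \left(- \frac{106}{9}\right) = - \frac{11554}{9}$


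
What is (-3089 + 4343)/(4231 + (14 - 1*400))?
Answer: 1254/3845 ≈ 0.32614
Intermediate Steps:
(-3089 + 4343)/(4231 + (14 - 1*400)) = 1254/(4231 + (14 - 400)) = 1254/(4231 - 386) = 1254/3845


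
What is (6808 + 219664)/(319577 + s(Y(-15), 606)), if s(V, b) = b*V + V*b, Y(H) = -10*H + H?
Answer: 226472/483197 ≈ 0.46870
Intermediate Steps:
Y(H) = -9*H
s(V, b) = 2*V*b (s(V, b) = V*b + V*b = 2*V*b)
(6808 + 219664)/(319577 + s(Y(-15), 606)) = (6808 + 219664)/(319577 + 2*(-9*(-15))*606) = 226472/(319577 + 2*135*606) = 226472/(319577 + 163620) = 226472/483197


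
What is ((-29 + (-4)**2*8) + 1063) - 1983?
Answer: -821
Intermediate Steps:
((-29 + (-4)**2*8) + 1063) - 1983 = ((-29 + 16*8) + 1063) - 1983 = ((-29 + 128) + 1063) - 1983 = (99 + 1063) - 1983 = 1162 - 1983 = -821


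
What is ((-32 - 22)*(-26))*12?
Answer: 16848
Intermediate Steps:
((-32 - 22)*(-26))*12 = -54*(-26)*12 = 1404*12 = 16848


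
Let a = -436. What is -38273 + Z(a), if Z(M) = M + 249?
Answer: -38460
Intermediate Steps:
Z(M) = 249 + M
-38273 + Z(a) = -38273 + (249 - 436) = -38273 - 187 = -38460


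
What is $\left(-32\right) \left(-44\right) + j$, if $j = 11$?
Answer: $1419$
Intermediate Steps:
$\left(-32\right) \left(-44\right) + j = \left(-32\right) \left(-44\right) + 11 = 1408 + 11 = 1419$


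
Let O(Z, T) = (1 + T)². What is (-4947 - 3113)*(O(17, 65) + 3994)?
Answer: -67301000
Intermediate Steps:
(-4947 - 3113)*(O(17, 65) + 3994) = (-4947 - 3113)*((1 + 65)² + 3994) = -8060*(66² + 3994) = -8060*(4356 + 3994) = -8060*8350 = -67301000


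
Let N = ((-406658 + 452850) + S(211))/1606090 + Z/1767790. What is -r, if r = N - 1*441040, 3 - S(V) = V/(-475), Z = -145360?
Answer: 29740084421758374378/67431708726125 ≈ 4.4104e+5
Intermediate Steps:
S(V) = 3 + V/475 (S(V) = 3 - V/(-475) = 3 - V*(-1)/475 = 3 - (-1)*V/475 = 3 + V/475)
N = -3605188204378/67431708726125 (N = ((-406658 + 452850) + (3 + (1/475)*211))/1606090 - 145360/1767790 = (46192 + (3 + 211/475))*(1/1606090) - 145360*1/1767790 = (46192 + 1636/475)*(1/1606090) - 14536/176779 = (21942836/475)*(1/1606090) - 14536/176779 = 10971418/381446375 - 14536/176779 = -3605188204378/67431708726125 ≈ -0.053464)
r = -29740084421758374378/67431708726125 (r = -3605188204378/67431708726125 - 1*441040 = -3605188204378/67431708726125 - 441040 = -29740084421758374378/67431708726125 ≈ -4.4104e+5)
-r = -1*(-29740084421758374378/67431708726125) = 29740084421758374378/67431708726125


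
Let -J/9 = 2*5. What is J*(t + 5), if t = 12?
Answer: -1530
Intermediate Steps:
J = -90 (J = -18*5 = -9*10 = -90)
J*(t + 5) = -90*(12 + 5) = -90*17 = -1530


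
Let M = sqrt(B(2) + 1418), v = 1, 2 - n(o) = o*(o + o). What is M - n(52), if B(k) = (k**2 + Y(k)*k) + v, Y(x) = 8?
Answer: 5406 + sqrt(1439) ≈ 5443.9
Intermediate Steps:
n(o) = 2 - 2*o**2 (n(o) = 2 - o*(o + o) = 2 - o*2*o = 2 - 2*o**2)
B(k) = 1 + k**2 + 8*k (B(k) = (k**2 + 8*k) + 1 = 1 + k**2 + 8*k)
M = sqrt(1439) (M = sqrt((1 + 2**2 + 8*2) + 1418) = sqrt((1 + 4 + 16) + 1418) = sqrt(21 + 1418) = sqrt(1439) ≈ 37.934)
M - n(52) = sqrt(1439) - (2 - 2*52**2) = sqrt(1439) - (2 - 2*2704) = sqrt(1439) - (2 - 5408) = sqrt(1439) - 1*(-5406) = sqrt(1439) + 5406 = 5406 + sqrt(1439)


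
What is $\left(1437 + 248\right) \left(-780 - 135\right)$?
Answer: $-1541775$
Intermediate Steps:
$\left(1437 + 248\right) \left(-780 - 135\right) = 1685 \left(-915\right) = -1541775$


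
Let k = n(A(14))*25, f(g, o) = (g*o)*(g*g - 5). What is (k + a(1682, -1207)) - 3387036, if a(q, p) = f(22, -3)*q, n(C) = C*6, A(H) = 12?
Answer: -56559984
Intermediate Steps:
f(g, o) = g*o*(-5 + g**2) (f(g, o) = (g*o)*(g**2 - 5) = (g*o)*(-5 + g**2) = g*o*(-5 + g**2))
n(C) = 6*C
k = 1800 (k = (6*12)*25 = 72*25 = 1800)
a(q, p) = -31614*q (a(q, p) = (22*(-3)*(-5 + 22**2))*q = (22*(-3)*(-5 + 484))*q = (22*(-3)*479)*q = -31614*q)
(k + a(1682, -1207)) - 3387036 = (1800 - 31614*1682) - 3387036 = (1800 - 53174748) - 3387036 = -53172948 - 3387036 = -56559984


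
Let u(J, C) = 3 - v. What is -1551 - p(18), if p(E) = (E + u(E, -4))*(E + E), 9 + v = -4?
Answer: -2775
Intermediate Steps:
v = -13 (v = -9 - 4 = -13)
u(J, C) = 16 (u(J, C) = 3 - 1*(-13) = 3 + 13 = 16)
p(E) = 2*E*(16 + E) (p(E) = (E + 16)*(E + E) = (16 + E)*(2*E) = 2*E*(16 + E))
-1551 - p(18) = -1551 - 2*18*(16 + 18) = -1551 - 2*18*34 = -1551 - 1*1224 = -1551 - 1224 = -2775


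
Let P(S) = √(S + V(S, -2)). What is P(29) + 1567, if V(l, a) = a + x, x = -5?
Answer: 1567 + √22 ≈ 1571.7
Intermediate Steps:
V(l, a) = -5 + a (V(l, a) = a - 5 = -5 + a)
P(S) = √(-7 + S) (P(S) = √(S + (-5 - 2)) = √(S - 7) = √(-7 + S))
P(29) + 1567 = √(-7 + 29) + 1567 = √22 + 1567 = 1567 + √22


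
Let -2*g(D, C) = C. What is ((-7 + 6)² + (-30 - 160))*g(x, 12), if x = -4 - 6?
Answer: 1134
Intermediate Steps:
x = -10
g(D, C) = -C/2
((-7 + 6)² + (-30 - 160))*g(x, 12) = ((-7 + 6)² + (-30 - 160))*(-½*12) = ((-1)² - 190)*(-6) = (1 - 190)*(-6) = -189*(-6) = 1134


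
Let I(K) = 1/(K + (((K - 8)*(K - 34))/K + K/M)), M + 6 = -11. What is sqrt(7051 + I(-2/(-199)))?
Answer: 5*sqrt(589237419535307627)/45707746 ≈ 83.970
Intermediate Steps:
M = -17 (M = -6 - 11 = -17)
I(K) = 1/(16*K/17 + (-34 + K)*(-8 + K)/K) (I(K) = 1/(K + (((K - 8)*(K - 34))/K + K/(-17))) = 1/(K + (((-8 + K)*(-34 + K))/K + K*(-1/17))) = 1/(K + (((-34 + K)*(-8 + K))/K - K/17)) = 1/(K + ((-34 + K)*(-8 + K)/K - K/17)) = 1/(K + (-K/17 + (-34 + K)*(-8 + K)/K)) = 1/(16*K/17 + (-34 + K)*(-8 + K)/K))
sqrt(7051 + I(-2/(-199))) = sqrt(7051 + 17*(-2/(-199))/(4624 - (-1428)/(-199) + 33*(-2/(-199))**2)) = sqrt(7051 + 17*(-2*(-1/199))/(4624 - (-1428)*(-1)/199 + 33*(-2*(-1/199))**2)) = sqrt(7051 + 17*(2/199)/(4624 - 714*2/199 + 33*(2/199)**2)) = sqrt(7051 + 17*(2/199)/(4624 - 1428/199 + 33*(4/39601))) = sqrt(7051 + 17*(2/199)/(4624 - 1428/199 + 132/39601)) = sqrt(7051 + 17*(2/199)/(182830984/39601)) = sqrt(7051 + 17*(2/199)*(39601/182830984)) = sqrt(7051 + 3383/91415492) = sqrt(644570637475/91415492) = 5*sqrt(589237419535307627)/45707746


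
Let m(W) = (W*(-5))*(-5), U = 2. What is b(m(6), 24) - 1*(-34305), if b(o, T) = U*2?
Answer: 34309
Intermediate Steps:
m(W) = 25*W (m(W) = -5*W*(-5) = 25*W)
b(o, T) = 4 (b(o, T) = 2*2 = 4)
b(m(6), 24) - 1*(-34305) = 4 - 1*(-34305) = 4 + 34305 = 34309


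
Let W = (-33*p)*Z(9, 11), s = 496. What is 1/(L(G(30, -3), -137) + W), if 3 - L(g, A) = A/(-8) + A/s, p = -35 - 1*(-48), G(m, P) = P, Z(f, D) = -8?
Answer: 496/1695403 ≈ 0.00029256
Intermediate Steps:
p = 13 (p = -35 + 48 = 13)
W = 3432 (W = -33*13*(-8) = -429*(-8) = 3432)
L(g, A) = 3 + 61*A/496 (L(g, A) = 3 - (A/(-8) + A/496) = 3 - (A*(-⅛) + A*(1/496)) = 3 - (-A/8 + A/496) = 3 - (-61)*A/496 = 3 + 61*A/496)
1/(L(G(30, -3), -137) + W) = 1/((3 + (61/496)*(-137)) + 3432) = 1/((3 - 8357/496) + 3432) = 1/(-6869/496 + 3432) = 1/(1695403/496) = 496/1695403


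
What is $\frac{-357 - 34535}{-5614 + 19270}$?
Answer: $- \frac{8723}{3414} \approx -2.5551$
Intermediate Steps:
$\frac{-357 - 34535}{-5614 + 19270} = - \frac{34892}{13656} = \left(-34892\right) \frac{1}{13656} = - \frac{8723}{3414}$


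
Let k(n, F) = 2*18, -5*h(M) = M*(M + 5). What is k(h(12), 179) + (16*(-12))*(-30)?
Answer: 5796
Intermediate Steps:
h(M) = -M*(5 + M)/5 (h(M) = -M*(M + 5)/5 = -M*(5 + M)/5)
k(n, F) = 36
k(h(12), 179) + (16*(-12))*(-30) = 36 + (16*(-12))*(-30) = 36 - 192*(-30) = 36 + 5760 = 5796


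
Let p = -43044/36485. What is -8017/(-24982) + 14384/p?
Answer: -3277553627983/268831302 ≈ -12192.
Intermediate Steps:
p = -43044/36485 (p = -43044*1/36485 = -43044/36485 ≈ -1.1798)
-8017/(-24982) + 14384/p = -8017/(-24982) + 14384/(-43044/36485) = -8017*(-1/24982) + 14384*(-36485/43044) = 8017/24982 - 131200060/10761 = -3277553627983/268831302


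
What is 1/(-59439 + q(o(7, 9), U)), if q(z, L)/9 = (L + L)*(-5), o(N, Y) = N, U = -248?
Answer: -1/37119 ≈ -2.6940e-5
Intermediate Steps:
q(z, L) = -90*L (q(z, L) = 9*((L + L)*(-5)) = 9*((2*L)*(-5)) = 9*(-10*L) = -90*L)
1/(-59439 + q(o(7, 9), U)) = 1/(-59439 - 90*(-248)) = 1/(-59439 + 22320) = 1/(-37119) = -1/37119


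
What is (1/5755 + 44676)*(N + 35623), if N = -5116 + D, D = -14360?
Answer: 4151561322007/5755 ≈ 7.2138e+8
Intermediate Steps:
N = -19476 (N = -5116 - 14360 = -19476)
(1/5755 + 44676)*(N + 35623) = (1/5755 + 44676)*(-19476 + 35623) = (1/5755 + 44676)*16147 = (257110381/5755)*16147 = 4151561322007/5755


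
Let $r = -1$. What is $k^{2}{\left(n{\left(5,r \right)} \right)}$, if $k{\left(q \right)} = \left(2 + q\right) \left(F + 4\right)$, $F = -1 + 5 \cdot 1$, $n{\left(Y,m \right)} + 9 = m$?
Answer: $4096$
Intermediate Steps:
$n{\left(Y,m \right)} = -9 + m$
$F = 4$ ($F = -1 + 5 = 4$)
$k{\left(q \right)} = 16 + 8 q$ ($k{\left(q \right)} = \left(2 + q\right) \left(4 + 4\right) = \left(2 + q\right) 8 = 16 + 8 q$)
$k^{2}{\left(n{\left(5,r \right)} \right)} = \left(16 + 8 \left(-9 - 1\right)\right)^{2} = \left(16 + 8 \left(-10\right)\right)^{2} = \left(16 - 80\right)^{2} = \left(-64\right)^{2} = 4096$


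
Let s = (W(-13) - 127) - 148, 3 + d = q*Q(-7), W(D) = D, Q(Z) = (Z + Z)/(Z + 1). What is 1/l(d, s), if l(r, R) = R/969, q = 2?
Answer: -323/96 ≈ -3.3646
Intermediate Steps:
Q(Z) = 2*Z/(1 + Z) (Q(Z) = (2*Z)/(1 + Z) = 2*Z/(1 + Z))
d = 5/3 (d = -3 + 2*(2*(-7)/(1 - 7)) = -3 + 2*(2*(-7)/(-6)) = -3 + 2*(2*(-7)*(-1/6)) = -3 + 2*(7/3) = -3 + 14/3 = 5/3 ≈ 1.6667)
s = -288 (s = (-13 - 127) - 148 = -140 - 148 = -288)
l(r, R) = R/969 (l(r, R) = R*(1/969) = R/969)
1/l(d, s) = 1/((1/969)*(-288)) = 1/(-96/323) = -323/96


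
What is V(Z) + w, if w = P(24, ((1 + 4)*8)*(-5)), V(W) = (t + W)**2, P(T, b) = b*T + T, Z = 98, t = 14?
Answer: 7768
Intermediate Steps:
P(T, b) = T + T*b (P(T, b) = T*b + T = T + T*b)
V(W) = (14 + W)**2
w = -4776 (w = 24*(1 + ((1 + 4)*8)*(-5)) = 24*(1 + (5*8)*(-5)) = 24*(1 + 40*(-5)) = 24*(1 - 200) = 24*(-199) = -4776)
V(Z) + w = (14 + 98)**2 - 4776 = 112**2 - 4776 = 12544 - 4776 = 7768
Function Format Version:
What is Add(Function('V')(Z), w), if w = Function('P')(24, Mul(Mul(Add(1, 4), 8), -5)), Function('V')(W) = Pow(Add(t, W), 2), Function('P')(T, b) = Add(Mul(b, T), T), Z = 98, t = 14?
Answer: 7768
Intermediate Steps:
Function('P')(T, b) = Add(T, Mul(T, b)) (Function('P')(T, b) = Add(Mul(T, b), T) = Add(T, Mul(T, b)))
Function('V')(W) = Pow(Add(14, W), 2)
w = -4776 (w = Mul(24, Add(1, Mul(Mul(Add(1, 4), 8), -5))) = Mul(24, Add(1, Mul(Mul(5, 8), -5))) = Mul(24, Add(1, Mul(40, -5))) = Mul(24, Add(1, -200)) = Mul(24, -199) = -4776)
Add(Function('V')(Z), w) = Add(Pow(Add(14, 98), 2), -4776) = Add(Pow(112, 2), -4776) = Add(12544, -4776) = 7768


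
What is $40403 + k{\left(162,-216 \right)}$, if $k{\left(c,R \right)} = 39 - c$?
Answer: $40280$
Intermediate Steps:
$40403 + k{\left(162,-216 \right)} = 40403 + \left(39 - 162\right) = 40403 - 123 = 40280$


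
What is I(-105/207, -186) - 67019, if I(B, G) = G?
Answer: -67205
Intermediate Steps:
I(-105/207, -186) - 67019 = -186 - 67019 = -67205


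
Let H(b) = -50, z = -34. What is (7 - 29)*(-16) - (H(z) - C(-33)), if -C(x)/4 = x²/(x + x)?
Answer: 468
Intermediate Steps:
C(x) = -2*x (C(x) = -4*x²/(x + x) = -4*x²/(2*x) = -4*1/(2*x)*x² = -2*x)
(7 - 29)*(-16) - (H(z) - C(-33)) = (7 - 29)*(-16) - (-50 - (-2)*(-33)) = -22*(-16) - (-50 - 1*66) = 352 - (-50 - 66) = 352 - 1*(-116) = 352 + 116 = 468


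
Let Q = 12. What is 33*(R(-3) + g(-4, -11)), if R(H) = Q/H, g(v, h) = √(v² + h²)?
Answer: -132 + 33*√137 ≈ 254.26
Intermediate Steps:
g(v, h) = √(h² + v²)
R(H) = 12/H
33*(R(-3) + g(-4, -11)) = 33*(12/(-3) + √((-11)² + (-4)²)) = 33*(12*(-⅓) + √(121 + 16)) = 33*(-4 + √137) = -132 + 33*√137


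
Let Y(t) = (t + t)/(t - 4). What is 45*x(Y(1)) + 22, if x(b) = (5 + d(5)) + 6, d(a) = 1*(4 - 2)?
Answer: 607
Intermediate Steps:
d(a) = 2 (d(a) = 1*2 = 2)
Y(t) = 2*t/(-4 + t) (Y(t) = (2*t)/(-4 + t) = 2*t/(-4 + t))
x(b) = 13 (x(b) = (5 + 2) + 6 = 7 + 6 = 13)
45*x(Y(1)) + 22 = 45*13 + 22 = 585 + 22 = 607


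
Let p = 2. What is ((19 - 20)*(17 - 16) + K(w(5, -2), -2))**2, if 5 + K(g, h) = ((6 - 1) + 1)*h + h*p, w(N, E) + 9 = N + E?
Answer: 484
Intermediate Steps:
w(N, E) = -9 + E + N (w(N, E) = -9 + (N + E) = -9 + (E + N) = -9 + E + N)
K(g, h) = -5 + 8*h (K(g, h) = -5 + (((6 - 1) + 1)*h + h*2) = -5 + ((5 + 1)*h + 2*h) = -5 + (6*h + 2*h) = -5 + 8*h)
((19 - 20)*(17 - 16) + K(w(5, -2), -2))**2 = ((19 - 20)*(17 - 16) + (-5 + 8*(-2)))**2 = (-1*1 + (-5 - 16))**2 = (-1 - 21)**2 = (-22)**2 = 484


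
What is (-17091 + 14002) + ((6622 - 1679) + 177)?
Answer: 2031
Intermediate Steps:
(-17091 + 14002) + ((6622 - 1679) + 177) = -3089 + (4943 + 177) = -3089 + 5120 = 2031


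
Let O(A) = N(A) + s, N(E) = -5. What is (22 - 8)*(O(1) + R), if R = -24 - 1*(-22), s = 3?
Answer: -56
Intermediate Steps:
R = -2 (R = -24 + 22 = -2)
O(A) = -2 (O(A) = -5 + 3 = -2)
(22 - 8)*(O(1) + R) = (22 - 8)*(-2 - 2) = 14*(-4) = -56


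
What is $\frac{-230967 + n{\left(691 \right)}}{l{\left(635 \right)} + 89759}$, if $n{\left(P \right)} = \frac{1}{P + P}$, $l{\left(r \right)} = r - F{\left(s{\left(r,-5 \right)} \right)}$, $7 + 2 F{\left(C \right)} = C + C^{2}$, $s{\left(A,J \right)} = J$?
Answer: $- \frac{319196393}{124915525} \approx -2.5553$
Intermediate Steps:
$F{\left(C \right)} = - \frac{7}{2} + \frac{C}{2} + \frac{C^{2}}{2}$ ($F{\left(C \right)} = - \frac{7}{2} + \frac{C + C^{2}}{2} = - \frac{7}{2} + \left(\frac{C}{2} + \frac{C^{2}}{2}\right) = - \frac{7}{2} + \frac{C}{2} + \frac{C^{2}}{2}$)
$l{\left(r \right)} = - \frac{13}{2} + r$ ($l{\left(r \right)} = r - \left(- \frac{7}{2} + \frac{1}{2} \left(-5\right) + \frac{\left(-5\right)^{2}}{2}\right) = r - \left(- \frac{7}{2} - \frac{5}{2} + \frac{1}{2} \cdot 25\right) = r - \left(- \frac{7}{2} - \frac{5}{2} + \frac{25}{2}\right) = r - \frac{13}{2} = - \frac{13}{2} + r$)
$n{\left(P \right)} = \frac{1}{2 P}$
$\frac{-230967 + n{\left(691 \right)}}{l{\left(635 \right)} + 89759} = \frac{-230967 + \frac{1}{2 \cdot 691}}{\left(- \frac{13}{2} + 635\right) + 89759} = \frac{-230967 + \frac{1}{2} \cdot \frac{1}{691}}{\frac{1257}{2} + 89759} = \frac{-230967 + \frac{1}{1382}}{\frac{180775}{2}} = \left(- \frac{319196393}{1382}\right) \frac{2}{180775} = - \frac{319196393}{124915525}$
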